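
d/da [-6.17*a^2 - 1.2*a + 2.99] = -12.34*a - 1.2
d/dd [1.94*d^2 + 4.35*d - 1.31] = 3.88*d + 4.35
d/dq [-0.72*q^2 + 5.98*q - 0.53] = 5.98 - 1.44*q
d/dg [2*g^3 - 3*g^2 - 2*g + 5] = 6*g^2 - 6*g - 2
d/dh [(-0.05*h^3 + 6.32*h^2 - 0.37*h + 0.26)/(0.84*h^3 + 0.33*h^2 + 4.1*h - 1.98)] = (-5.3253*h^4 + 0.2116*h^3 + 25.6759*h^2 - 25.1988*h - 0.3334)/(0.7056*h^6 + 0.5544*h^5 + 6.9969*h^4 - 0.6204*h^3 + 15.5032*h^2 - 16.236*h + 3.9204)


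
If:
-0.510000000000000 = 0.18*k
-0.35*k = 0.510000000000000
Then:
No Solution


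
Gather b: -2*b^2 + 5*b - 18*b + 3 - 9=-2*b^2 - 13*b - 6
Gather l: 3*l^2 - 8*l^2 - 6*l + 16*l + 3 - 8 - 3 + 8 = -5*l^2 + 10*l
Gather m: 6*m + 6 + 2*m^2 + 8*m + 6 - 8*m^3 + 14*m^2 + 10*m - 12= -8*m^3 + 16*m^2 + 24*m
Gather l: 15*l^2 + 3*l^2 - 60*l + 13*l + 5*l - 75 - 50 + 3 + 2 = 18*l^2 - 42*l - 120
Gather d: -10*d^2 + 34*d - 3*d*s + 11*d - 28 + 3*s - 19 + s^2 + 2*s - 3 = -10*d^2 + d*(45 - 3*s) + s^2 + 5*s - 50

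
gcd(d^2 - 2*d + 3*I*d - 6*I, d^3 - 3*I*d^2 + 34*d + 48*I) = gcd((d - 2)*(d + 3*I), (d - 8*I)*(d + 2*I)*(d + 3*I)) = d + 3*I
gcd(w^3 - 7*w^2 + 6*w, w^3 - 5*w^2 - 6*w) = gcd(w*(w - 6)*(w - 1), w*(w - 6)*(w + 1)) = w^2 - 6*w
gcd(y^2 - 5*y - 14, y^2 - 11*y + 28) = y - 7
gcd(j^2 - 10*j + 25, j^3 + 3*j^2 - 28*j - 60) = j - 5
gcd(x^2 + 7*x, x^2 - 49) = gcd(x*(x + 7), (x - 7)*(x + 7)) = x + 7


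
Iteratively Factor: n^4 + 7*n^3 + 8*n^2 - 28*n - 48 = (n + 3)*(n^3 + 4*n^2 - 4*n - 16) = (n - 2)*(n + 3)*(n^2 + 6*n + 8) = (n - 2)*(n + 3)*(n + 4)*(n + 2)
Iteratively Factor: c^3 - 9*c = (c)*(c^2 - 9) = c*(c - 3)*(c + 3)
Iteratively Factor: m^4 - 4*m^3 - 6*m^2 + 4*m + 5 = (m + 1)*(m^3 - 5*m^2 - m + 5) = (m + 1)^2*(m^2 - 6*m + 5) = (m - 1)*(m + 1)^2*(m - 5)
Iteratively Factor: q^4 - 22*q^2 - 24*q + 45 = (q - 1)*(q^3 + q^2 - 21*q - 45) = (q - 5)*(q - 1)*(q^2 + 6*q + 9) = (q - 5)*(q - 1)*(q + 3)*(q + 3)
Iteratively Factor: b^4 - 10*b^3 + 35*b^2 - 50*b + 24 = (b - 1)*(b^3 - 9*b^2 + 26*b - 24) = (b - 2)*(b - 1)*(b^2 - 7*b + 12) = (b - 3)*(b - 2)*(b - 1)*(b - 4)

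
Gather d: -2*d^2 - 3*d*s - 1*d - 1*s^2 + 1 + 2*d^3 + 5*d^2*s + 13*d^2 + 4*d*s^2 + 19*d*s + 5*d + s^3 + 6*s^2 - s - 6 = 2*d^3 + d^2*(5*s + 11) + d*(4*s^2 + 16*s + 4) + s^3 + 5*s^2 - s - 5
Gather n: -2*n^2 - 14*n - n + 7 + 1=-2*n^2 - 15*n + 8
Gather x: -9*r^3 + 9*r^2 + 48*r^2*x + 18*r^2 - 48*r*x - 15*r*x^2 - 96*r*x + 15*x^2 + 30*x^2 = -9*r^3 + 27*r^2 + x^2*(45 - 15*r) + x*(48*r^2 - 144*r)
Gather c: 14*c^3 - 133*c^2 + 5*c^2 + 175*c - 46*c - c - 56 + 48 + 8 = 14*c^3 - 128*c^2 + 128*c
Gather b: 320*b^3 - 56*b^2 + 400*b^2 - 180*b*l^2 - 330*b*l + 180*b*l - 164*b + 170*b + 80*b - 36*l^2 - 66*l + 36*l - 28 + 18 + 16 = 320*b^3 + 344*b^2 + b*(-180*l^2 - 150*l + 86) - 36*l^2 - 30*l + 6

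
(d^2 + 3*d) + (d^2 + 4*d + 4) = 2*d^2 + 7*d + 4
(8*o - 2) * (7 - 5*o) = -40*o^2 + 66*o - 14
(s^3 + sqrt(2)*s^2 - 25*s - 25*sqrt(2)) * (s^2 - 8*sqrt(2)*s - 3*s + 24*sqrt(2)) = s^5 - 7*sqrt(2)*s^4 - 3*s^4 - 41*s^3 + 21*sqrt(2)*s^3 + 123*s^2 + 175*sqrt(2)*s^2 - 525*sqrt(2)*s + 400*s - 1200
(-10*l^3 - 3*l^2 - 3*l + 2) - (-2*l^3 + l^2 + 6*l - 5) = -8*l^3 - 4*l^2 - 9*l + 7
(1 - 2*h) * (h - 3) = -2*h^2 + 7*h - 3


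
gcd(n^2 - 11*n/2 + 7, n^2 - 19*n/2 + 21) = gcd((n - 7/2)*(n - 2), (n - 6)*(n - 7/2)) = n - 7/2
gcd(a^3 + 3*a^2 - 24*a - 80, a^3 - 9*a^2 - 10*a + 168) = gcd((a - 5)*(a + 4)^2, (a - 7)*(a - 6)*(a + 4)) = a + 4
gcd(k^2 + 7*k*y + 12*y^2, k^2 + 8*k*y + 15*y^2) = k + 3*y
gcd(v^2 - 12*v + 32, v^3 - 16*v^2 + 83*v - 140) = v - 4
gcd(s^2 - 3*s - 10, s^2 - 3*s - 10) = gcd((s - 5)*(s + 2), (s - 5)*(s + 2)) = s^2 - 3*s - 10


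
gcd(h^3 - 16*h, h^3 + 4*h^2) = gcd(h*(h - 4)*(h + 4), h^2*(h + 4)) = h^2 + 4*h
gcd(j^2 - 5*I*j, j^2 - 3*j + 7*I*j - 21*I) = 1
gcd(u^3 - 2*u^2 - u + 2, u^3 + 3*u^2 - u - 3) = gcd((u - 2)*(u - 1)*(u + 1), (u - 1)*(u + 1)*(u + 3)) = u^2 - 1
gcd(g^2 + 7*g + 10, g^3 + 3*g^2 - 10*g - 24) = g + 2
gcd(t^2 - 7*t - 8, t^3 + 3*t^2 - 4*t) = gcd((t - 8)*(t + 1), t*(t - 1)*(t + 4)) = 1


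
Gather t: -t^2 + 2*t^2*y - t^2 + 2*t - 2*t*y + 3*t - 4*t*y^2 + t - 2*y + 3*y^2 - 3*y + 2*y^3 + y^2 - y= t^2*(2*y - 2) + t*(-4*y^2 - 2*y + 6) + 2*y^3 + 4*y^2 - 6*y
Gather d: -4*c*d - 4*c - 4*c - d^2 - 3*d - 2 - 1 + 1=-8*c - d^2 + d*(-4*c - 3) - 2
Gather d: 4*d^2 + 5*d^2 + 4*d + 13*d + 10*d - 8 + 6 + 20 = 9*d^2 + 27*d + 18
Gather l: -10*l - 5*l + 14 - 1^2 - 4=9 - 15*l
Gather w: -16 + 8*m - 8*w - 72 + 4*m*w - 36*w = 8*m + w*(4*m - 44) - 88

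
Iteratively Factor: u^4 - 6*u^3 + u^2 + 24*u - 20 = (u - 1)*(u^3 - 5*u^2 - 4*u + 20) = (u - 1)*(u + 2)*(u^2 - 7*u + 10) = (u - 2)*(u - 1)*(u + 2)*(u - 5)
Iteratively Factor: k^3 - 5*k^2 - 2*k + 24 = (k + 2)*(k^2 - 7*k + 12) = (k - 3)*(k + 2)*(k - 4)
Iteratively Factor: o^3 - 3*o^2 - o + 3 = (o - 1)*(o^2 - 2*o - 3) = (o - 3)*(o - 1)*(o + 1)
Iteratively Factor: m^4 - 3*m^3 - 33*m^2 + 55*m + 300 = (m + 4)*(m^3 - 7*m^2 - 5*m + 75) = (m + 3)*(m + 4)*(m^2 - 10*m + 25) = (m - 5)*(m + 3)*(m + 4)*(m - 5)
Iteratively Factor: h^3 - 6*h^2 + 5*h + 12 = (h + 1)*(h^2 - 7*h + 12) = (h - 4)*(h + 1)*(h - 3)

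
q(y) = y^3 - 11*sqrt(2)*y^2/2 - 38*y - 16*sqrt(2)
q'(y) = 3*y^2 - 11*sqrt(2)*y - 38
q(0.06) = -24.94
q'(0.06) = -38.92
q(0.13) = -27.70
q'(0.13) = -39.97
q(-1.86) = 14.71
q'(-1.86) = 1.31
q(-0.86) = 3.66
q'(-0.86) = -22.40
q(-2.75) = 2.25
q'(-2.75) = 27.47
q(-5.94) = -280.93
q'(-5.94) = 160.26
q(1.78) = -109.27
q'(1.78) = -56.19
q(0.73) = -54.12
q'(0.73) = -47.76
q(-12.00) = -2414.68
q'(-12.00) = 580.68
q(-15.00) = -4577.72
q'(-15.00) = 870.35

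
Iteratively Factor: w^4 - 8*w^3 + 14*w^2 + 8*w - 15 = (w - 5)*(w^3 - 3*w^2 - w + 3) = (w - 5)*(w + 1)*(w^2 - 4*w + 3) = (w - 5)*(w - 1)*(w + 1)*(w - 3)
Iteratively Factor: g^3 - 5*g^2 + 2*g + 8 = (g - 2)*(g^2 - 3*g - 4) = (g - 4)*(g - 2)*(g + 1)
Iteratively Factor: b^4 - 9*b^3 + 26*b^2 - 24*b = (b - 2)*(b^3 - 7*b^2 + 12*b) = (b - 3)*(b - 2)*(b^2 - 4*b) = b*(b - 3)*(b - 2)*(b - 4)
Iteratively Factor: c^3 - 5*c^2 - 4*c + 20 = (c - 2)*(c^2 - 3*c - 10) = (c - 2)*(c + 2)*(c - 5)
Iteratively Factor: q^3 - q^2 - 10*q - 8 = (q + 1)*(q^2 - 2*q - 8) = (q - 4)*(q + 1)*(q + 2)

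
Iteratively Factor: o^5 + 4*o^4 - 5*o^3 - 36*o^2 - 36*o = (o + 3)*(o^4 + o^3 - 8*o^2 - 12*o) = (o + 2)*(o + 3)*(o^3 - o^2 - 6*o) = (o + 2)^2*(o + 3)*(o^2 - 3*o) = o*(o + 2)^2*(o + 3)*(o - 3)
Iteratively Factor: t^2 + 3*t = (t)*(t + 3)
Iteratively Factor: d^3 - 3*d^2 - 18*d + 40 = (d - 2)*(d^2 - d - 20) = (d - 5)*(d - 2)*(d + 4)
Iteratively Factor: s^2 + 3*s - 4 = (s + 4)*(s - 1)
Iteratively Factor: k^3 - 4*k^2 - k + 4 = (k - 4)*(k^2 - 1) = (k - 4)*(k - 1)*(k + 1)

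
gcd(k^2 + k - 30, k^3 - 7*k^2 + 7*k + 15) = k - 5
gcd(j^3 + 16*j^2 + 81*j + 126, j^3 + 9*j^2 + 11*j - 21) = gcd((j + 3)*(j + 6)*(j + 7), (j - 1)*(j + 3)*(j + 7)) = j^2 + 10*j + 21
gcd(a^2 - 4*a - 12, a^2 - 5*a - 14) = a + 2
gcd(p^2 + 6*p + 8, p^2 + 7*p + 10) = p + 2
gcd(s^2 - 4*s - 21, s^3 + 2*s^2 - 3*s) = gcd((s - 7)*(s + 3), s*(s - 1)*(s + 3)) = s + 3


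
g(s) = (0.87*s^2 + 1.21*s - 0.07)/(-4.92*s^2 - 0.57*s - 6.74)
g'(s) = (1.74*s + 1.21)/(-4.92*s^2 - 0.57*s - 6.74) + (9.84*s + 0.57)*(0.87*s^2 + 1.21*s - 0.07)/(-4.92*s^2 - 0.57*s - 6.74)^2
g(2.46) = -0.22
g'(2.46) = -0.00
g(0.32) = -0.05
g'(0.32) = -0.21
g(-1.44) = 0.00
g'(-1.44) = 0.08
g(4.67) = -0.21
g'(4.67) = 0.00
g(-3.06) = -0.09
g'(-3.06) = 0.03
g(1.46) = -0.20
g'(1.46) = -0.05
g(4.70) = -0.21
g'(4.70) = 0.00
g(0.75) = -0.13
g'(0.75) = -0.15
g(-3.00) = -0.08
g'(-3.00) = 0.03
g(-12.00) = -0.16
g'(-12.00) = 0.00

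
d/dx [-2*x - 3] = -2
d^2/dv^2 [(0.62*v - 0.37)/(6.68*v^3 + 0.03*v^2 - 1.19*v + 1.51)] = (165.995328*v^5 - 197.377968*v^4 + 8.67175600000001*v^3 - 57.400566*v^2 + 22.303434*v + 1.213764)/(298.077632*v^9 + 4.016016*v^8 - 159.283932*v^7 + 200.708643*v^6 + 30.191055*v^5 - 71.888226*v^4 + 43.684603*v^3 + 6.620142*v^2 - 8.139957*v + 3.442951)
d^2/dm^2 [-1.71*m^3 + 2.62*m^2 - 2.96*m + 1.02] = 5.24 - 10.26*m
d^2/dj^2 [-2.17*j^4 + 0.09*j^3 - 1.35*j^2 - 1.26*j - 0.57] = -26.04*j^2 + 0.54*j - 2.7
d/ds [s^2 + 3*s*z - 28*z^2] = 2*s + 3*z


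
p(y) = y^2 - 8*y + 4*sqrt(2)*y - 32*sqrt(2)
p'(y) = 2*y - 8 + 4*sqrt(2)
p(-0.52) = -43.77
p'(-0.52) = -3.38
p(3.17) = -42.63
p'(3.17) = 4.00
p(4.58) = -35.01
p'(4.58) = 6.82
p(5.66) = -26.48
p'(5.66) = 8.98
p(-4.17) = -18.10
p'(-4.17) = -10.68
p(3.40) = -41.66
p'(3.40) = 4.46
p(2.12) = -45.73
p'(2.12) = 1.90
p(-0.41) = -44.13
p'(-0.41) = -3.16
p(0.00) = -45.25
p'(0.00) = -2.34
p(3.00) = -43.28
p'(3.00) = 3.66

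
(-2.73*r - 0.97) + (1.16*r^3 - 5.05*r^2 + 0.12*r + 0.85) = 1.16*r^3 - 5.05*r^2 - 2.61*r - 0.12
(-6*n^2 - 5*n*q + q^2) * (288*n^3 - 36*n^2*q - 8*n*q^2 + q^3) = -1728*n^5 - 1224*n^4*q + 516*n^3*q^2 - 2*n^2*q^3 - 13*n*q^4 + q^5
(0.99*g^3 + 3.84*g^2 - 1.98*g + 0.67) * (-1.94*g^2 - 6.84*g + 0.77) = -1.9206*g^5 - 14.2212*g^4 - 21.6621*g^3 + 15.2002*g^2 - 6.1074*g + 0.5159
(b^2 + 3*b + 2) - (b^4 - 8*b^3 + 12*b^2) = -b^4 + 8*b^3 - 11*b^2 + 3*b + 2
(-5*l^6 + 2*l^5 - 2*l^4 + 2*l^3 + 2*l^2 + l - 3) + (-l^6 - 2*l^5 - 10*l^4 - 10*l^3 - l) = -6*l^6 - 12*l^4 - 8*l^3 + 2*l^2 - 3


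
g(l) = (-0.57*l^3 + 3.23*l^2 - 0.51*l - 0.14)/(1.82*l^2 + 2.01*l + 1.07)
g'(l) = (-3.64*l - 2.01)*(-0.57*l^3 + 3.23*l^2 - 0.51*l - 0.14)/(1.82*l^2 + 2.01*l + 1.07)^2 + (-1.71*l^2 + 6.46*l - 0.51)/(1.82*l^2 + 2.01*l + 1.07)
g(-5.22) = 4.27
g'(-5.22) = -0.21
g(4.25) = 0.29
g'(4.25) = -0.21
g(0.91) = 0.37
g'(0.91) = 0.45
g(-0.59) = 2.71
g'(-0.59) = -8.78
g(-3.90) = 4.05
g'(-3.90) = -0.11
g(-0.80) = 4.19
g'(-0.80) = -4.77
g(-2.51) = 4.07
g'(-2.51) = 0.20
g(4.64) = 0.20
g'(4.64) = -0.23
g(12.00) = -1.83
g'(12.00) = -0.30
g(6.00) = -0.13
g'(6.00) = -0.26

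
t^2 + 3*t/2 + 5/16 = (t + 1/4)*(t + 5/4)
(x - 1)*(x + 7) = x^2 + 6*x - 7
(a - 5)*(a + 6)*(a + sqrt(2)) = a^3 + a^2 + sqrt(2)*a^2 - 30*a + sqrt(2)*a - 30*sqrt(2)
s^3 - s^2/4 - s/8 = s*(s - 1/2)*(s + 1/4)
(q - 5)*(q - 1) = q^2 - 6*q + 5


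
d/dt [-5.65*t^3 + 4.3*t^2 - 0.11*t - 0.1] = -16.95*t^2 + 8.6*t - 0.11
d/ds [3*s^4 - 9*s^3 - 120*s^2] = 3*s*(4*s^2 - 9*s - 80)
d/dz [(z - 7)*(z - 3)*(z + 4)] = 3*z^2 - 12*z - 19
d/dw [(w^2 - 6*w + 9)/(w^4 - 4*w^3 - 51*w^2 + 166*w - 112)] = 2*(-w^5 + 11*w^4 - 42*w^3 - 16*w^2 + 347*w - 411)/(w^8 - 8*w^7 - 86*w^6 + 740*w^5 + 1049*w^4 - 16036*w^3 + 38980*w^2 - 37184*w + 12544)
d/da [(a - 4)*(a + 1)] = 2*a - 3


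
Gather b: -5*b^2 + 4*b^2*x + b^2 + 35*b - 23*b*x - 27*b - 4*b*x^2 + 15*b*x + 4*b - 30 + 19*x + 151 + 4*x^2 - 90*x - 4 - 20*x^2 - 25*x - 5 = b^2*(4*x - 4) + b*(-4*x^2 - 8*x + 12) - 16*x^2 - 96*x + 112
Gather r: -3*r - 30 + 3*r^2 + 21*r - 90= 3*r^2 + 18*r - 120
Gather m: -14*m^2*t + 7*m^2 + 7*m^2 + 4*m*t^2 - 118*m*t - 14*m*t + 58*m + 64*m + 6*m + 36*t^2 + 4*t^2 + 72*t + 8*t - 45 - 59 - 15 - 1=m^2*(14 - 14*t) + m*(4*t^2 - 132*t + 128) + 40*t^2 + 80*t - 120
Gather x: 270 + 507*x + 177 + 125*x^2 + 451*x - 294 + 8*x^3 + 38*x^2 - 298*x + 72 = 8*x^3 + 163*x^2 + 660*x + 225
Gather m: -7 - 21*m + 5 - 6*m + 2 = -27*m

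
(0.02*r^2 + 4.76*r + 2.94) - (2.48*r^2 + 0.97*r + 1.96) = -2.46*r^2 + 3.79*r + 0.98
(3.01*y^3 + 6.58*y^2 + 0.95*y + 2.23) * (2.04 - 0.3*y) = -0.903*y^4 + 4.1664*y^3 + 13.1382*y^2 + 1.269*y + 4.5492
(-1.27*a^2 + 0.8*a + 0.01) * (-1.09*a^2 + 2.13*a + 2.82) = 1.3843*a^4 - 3.5771*a^3 - 1.8883*a^2 + 2.2773*a + 0.0282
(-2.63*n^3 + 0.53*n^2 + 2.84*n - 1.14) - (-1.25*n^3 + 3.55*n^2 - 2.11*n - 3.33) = -1.38*n^3 - 3.02*n^2 + 4.95*n + 2.19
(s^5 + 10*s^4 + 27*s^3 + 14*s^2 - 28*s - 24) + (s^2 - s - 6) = s^5 + 10*s^4 + 27*s^3 + 15*s^2 - 29*s - 30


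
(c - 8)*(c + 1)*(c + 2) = c^3 - 5*c^2 - 22*c - 16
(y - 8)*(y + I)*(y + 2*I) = y^3 - 8*y^2 + 3*I*y^2 - 2*y - 24*I*y + 16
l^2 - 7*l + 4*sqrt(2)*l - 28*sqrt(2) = (l - 7)*(l + 4*sqrt(2))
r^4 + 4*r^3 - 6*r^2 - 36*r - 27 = (r - 3)*(r + 1)*(r + 3)^2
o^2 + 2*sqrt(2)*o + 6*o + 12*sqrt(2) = (o + 6)*(o + 2*sqrt(2))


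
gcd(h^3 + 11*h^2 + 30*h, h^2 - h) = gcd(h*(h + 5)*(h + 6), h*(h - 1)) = h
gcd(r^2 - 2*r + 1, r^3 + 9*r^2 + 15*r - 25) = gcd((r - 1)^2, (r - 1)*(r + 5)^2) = r - 1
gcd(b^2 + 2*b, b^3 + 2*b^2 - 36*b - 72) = b + 2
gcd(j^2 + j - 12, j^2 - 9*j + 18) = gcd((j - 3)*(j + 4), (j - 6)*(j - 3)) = j - 3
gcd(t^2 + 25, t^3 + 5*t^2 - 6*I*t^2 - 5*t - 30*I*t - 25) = t - 5*I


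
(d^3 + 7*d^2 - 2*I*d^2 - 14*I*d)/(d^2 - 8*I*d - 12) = d*(d + 7)/(d - 6*I)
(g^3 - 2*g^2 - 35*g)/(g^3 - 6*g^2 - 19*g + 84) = g*(g + 5)/(g^2 + g - 12)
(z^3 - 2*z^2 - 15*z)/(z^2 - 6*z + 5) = z*(z + 3)/(z - 1)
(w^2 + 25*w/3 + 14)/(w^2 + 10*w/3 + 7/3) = (w + 6)/(w + 1)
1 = 1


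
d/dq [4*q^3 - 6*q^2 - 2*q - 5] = 12*q^2 - 12*q - 2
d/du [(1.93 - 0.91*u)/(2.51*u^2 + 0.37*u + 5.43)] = (2.2841*u^2 - 9.6886*u - 5.6554)/(6.3001*u^4 + 1.8574*u^3 + 27.3955*u^2 + 4.0182*u + 29.4849)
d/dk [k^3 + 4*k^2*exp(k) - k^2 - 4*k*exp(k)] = 4*k^2*exp(k) + 3*k^2 + 4*k*exp(k) - 2*k - 4*exp(k)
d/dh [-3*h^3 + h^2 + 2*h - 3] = -9*h^2 + 2*h + 2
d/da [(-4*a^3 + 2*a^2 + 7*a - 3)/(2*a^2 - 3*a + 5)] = 2*(-4*a^4 + 12*a^3 - 40*a^2 + 16*a + 13)/(4*a^4 - 12*a^3 + 29*a^2 - 30*a + 25)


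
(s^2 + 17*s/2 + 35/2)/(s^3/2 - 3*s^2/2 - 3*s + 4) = (2*s^2 + 17*s + 35)/(s^3 - 3*s^2 - 6*s + 8)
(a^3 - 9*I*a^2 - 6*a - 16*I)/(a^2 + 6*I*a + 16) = (a^2 - 7*I*a + 8)/(a + 8*I)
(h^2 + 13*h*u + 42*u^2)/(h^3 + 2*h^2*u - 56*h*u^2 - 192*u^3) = (-h - 7*u)/(-h^2 + 4*h*u + 32*u^2)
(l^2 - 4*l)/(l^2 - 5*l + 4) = l/(l - 1)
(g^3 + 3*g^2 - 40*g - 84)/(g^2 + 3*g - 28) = (g^2 - 4*g - 12)/(g - 4)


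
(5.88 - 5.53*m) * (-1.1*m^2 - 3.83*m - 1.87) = 6.083*m^3 + 14.7119*m^2 - 12.1793*m - 10.9956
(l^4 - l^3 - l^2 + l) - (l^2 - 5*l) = l^4 - l^3 - 2*l^2 + 6*l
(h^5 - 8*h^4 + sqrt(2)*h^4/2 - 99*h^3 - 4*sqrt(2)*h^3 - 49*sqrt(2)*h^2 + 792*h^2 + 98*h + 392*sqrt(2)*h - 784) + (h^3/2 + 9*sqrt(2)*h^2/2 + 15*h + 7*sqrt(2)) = h^5 - 8*h^4 + sqrt(2)*h^4/2 - 197*h^3/2 - 4*sqrt(2)*h^3 - 89*sqrt(2)*h^2/2 + 792*h^2 + 113*h + 392*sqrt(2)*h - 784 + 7*sqrt(2)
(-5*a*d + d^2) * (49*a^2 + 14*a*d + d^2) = -245*a^3*d - 21*a^2*d^2 + 9*a*d^3 + d^4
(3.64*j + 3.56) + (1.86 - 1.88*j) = 1.76*j + 5.42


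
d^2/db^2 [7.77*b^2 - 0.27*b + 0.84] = 15.5400000000000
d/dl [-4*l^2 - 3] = -8*l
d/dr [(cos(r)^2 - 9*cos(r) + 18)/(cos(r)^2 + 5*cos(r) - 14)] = 2*(-7*cos(r)^2 + 32*cos(r) - 18)*sin(r)/((cos(r) - 2)^2*(cos(r) + 7)^2)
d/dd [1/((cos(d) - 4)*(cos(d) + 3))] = (-sin(d) + sin(2*d))/((cos(d) - 4)^2*(cos(d) + 3)^2)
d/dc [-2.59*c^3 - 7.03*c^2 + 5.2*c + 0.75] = -7.77*c^2 - 14.06*c + 5.2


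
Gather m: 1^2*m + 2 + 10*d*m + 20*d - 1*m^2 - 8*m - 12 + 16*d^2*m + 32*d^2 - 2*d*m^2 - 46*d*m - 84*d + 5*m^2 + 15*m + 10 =32*d^2 - 64*d + m^2*(4 - 2*d) + m*(16*d^2 - 36*d + 8)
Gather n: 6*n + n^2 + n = n^2 + 7*n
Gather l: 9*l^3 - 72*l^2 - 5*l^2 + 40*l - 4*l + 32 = 9*l^3 - 77*l^2 + 36*l + 32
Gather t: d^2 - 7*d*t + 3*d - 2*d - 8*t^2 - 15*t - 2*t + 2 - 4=d^2 + d - 8*t^2 + t*(-7*d - 17) - 2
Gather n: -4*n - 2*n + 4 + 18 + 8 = 30 - 6*n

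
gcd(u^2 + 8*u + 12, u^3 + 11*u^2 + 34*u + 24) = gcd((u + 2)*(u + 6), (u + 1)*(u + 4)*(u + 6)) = u + 6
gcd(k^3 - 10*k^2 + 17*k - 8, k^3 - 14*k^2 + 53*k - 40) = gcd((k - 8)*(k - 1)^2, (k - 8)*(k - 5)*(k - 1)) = k^2 - 9*k + 8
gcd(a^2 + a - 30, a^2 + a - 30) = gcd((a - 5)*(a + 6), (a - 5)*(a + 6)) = a^2 + a - 30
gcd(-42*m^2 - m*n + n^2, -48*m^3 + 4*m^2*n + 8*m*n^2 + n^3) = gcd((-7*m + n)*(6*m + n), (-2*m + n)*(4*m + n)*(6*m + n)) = 6*m + n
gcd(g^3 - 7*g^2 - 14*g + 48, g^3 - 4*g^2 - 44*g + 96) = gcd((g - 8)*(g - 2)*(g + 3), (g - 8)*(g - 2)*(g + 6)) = g^2 - 10*g + 16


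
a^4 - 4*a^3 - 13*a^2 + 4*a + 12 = (a - 6)*(a - 1)*(a + 1)*(a + 2)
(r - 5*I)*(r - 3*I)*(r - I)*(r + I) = r^4 - 8*I*r^3 - 14*r^2 - 8*I*r - 15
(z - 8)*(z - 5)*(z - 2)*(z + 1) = z^4 - 14*z^3 + 51*z^2 - 14*z - 80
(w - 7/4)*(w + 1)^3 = w^4 + 5*w^3/4 - 9*w^2/4 - 17*w/4 - 7/4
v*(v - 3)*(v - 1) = v^3 - 4*v^2 + 3*v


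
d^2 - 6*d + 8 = (d - 4)*(d - 2)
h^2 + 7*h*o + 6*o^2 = (h + o)*(h + 6*o)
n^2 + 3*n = n*(n + 3)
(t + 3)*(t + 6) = t^2 + 9*t + 18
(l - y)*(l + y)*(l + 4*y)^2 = l^4 + 8*l^3*y + 15*l^2*y^2 - 8*l*y^3 - 16*y^4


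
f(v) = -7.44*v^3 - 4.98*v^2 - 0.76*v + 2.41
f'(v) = -22.32*v^2 - 9.96*v - 0.76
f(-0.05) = 2.44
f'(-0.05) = -0.32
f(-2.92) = 147.40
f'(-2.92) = -161.99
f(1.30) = -23.34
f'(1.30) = -51.43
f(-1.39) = 13.83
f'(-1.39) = -30.04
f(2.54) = -153.57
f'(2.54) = -170.06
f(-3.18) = 193.72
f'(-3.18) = -194.80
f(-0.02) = 2.42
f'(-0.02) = -0.57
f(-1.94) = 39.46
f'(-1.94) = -65.44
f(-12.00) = 12150.73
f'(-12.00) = -3095.32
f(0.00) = 2.41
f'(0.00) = -0.76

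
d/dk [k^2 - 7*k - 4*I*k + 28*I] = 2*k - 7 - 4*I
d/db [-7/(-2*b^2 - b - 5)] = 7*(-4*b - 1)/(2*b^2 + b + 5)^2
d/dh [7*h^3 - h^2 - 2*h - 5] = 21*h^2 - 2*h - 2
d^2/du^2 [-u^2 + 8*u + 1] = -2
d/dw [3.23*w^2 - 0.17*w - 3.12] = 6.46*w - 0.17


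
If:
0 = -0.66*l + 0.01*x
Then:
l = 0.0151515151515152*x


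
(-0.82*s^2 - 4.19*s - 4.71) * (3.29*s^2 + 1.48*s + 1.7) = -2.6978*s^4 - 14.9987*s^3 - 23.0911*s^2 - 14.0938*s - 8.007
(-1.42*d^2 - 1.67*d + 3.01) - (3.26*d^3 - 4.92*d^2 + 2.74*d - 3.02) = -3.26*d^3 + 3.5*d^2 - 4.41*d + 6.03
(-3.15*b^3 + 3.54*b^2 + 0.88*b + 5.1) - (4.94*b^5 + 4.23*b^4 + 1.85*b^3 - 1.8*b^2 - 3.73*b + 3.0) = -4.94*b^5 - 4.23*b^4 - 5.0*b^3 + 5.34*b^2 + 4.61*b + 2.1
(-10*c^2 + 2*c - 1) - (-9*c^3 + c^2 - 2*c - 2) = 9*c^3 - 11*c^2 + 4*c + 1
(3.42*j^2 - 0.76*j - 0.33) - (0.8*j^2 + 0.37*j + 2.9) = 2.62*j^2 - 1.13*j - 3.23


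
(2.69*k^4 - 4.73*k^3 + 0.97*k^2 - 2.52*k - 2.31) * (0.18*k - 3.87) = 0.4842*k^5 - 11.2617*k^4 + 18.4797*k^3 - 4.2075*k^2 + 9.3366*k + 8.9397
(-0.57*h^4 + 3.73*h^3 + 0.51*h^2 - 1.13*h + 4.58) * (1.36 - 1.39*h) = 0.7923*h^5 - 5.9599*h^4 + 4.3639*h^3 + 2.2643*h^2 - 7.903*h + 6.2288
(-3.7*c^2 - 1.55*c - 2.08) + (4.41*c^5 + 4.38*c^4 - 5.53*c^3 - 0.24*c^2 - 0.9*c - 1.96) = 4.41*c^5 + 4.38*c^4 - 5.53*c^3 - 3.94*c^2 - 2.45*c - 4.04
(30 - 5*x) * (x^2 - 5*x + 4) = -5*x^3 + 55*x^2 - 170*x + 120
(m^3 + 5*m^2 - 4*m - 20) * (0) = 0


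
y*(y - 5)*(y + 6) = y^3 + y^2 - 30*y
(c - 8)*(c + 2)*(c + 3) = c^3 - 3*c^2 - 34*c - 48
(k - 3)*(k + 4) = k^2 + k - 12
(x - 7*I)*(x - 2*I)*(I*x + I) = I*x^3 + 9*x^2 + I*x^2 + 9*x - 14*I*x - 14*I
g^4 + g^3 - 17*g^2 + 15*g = g*(g - 3)*(g - 1)*(g + 5)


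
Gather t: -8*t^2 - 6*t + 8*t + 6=-8*t^2 + 2*t + 6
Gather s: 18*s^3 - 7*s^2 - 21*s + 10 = 18*s^3 - 7*s^2 - 21*s + 10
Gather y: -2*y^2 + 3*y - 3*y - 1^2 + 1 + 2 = 2 - 2*y^2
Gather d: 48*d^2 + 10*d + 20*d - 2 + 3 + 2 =48*d^2 + 30*d + 3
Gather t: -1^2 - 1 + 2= 0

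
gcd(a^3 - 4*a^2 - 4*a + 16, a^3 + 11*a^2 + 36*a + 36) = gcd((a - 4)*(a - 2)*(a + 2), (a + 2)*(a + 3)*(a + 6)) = a + 2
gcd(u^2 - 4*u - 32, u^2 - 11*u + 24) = u - 8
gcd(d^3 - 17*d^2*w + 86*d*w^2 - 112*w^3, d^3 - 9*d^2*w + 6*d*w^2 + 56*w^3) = -d + 7*w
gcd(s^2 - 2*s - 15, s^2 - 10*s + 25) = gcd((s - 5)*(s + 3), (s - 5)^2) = s - 5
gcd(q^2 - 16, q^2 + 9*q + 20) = q + 4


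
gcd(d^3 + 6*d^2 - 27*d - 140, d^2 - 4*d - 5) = d - 5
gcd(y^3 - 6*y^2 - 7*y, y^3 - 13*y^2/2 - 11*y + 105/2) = y - 7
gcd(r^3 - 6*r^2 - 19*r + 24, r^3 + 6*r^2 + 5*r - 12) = r^2 + 2*r - 3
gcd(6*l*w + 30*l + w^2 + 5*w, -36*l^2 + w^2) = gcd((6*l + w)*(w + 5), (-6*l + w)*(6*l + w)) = 6*l + w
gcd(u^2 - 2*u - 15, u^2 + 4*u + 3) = u + 3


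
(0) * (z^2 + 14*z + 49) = 0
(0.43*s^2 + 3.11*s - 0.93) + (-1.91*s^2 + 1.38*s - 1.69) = -1.48*s^2 + 4.49*s - 2.62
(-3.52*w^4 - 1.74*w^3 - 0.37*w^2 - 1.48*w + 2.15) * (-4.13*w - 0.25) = 14.5376*w^5 + 8.0662*w^4 + 1.9631*w^3 + 6.2049*w^2 - 8.5095*w - 0.5375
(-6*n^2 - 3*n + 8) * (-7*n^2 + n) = 42*n^4 + 15*n^3 - 59*n^2 + 8*n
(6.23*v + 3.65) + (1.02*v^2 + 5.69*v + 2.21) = 1.02*v^2 + 11.92*v + 5.86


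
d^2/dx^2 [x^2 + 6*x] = 2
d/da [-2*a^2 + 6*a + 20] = 6 - 4*a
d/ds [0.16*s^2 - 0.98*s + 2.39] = 0.32*s - 0.98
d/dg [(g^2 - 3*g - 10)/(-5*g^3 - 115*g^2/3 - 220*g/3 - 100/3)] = 3*(3*g^2 - 30*g - 95)/(5*(9*g^4 + 102*g^3 + 349*g^2 + 340*g + 100))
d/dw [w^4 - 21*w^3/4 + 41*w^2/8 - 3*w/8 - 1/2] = 4*w^3 - 63*w^2/4 + 41*w/4 - 3/8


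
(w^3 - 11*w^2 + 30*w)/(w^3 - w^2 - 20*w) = (w - 6)/(w + 4)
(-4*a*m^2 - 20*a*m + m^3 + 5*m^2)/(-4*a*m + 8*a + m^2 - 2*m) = m*(m + 5)/(m - 2)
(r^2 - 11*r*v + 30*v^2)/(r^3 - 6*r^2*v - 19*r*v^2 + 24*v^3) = (r^2 - 11*r*v + 30*v^2)/(r^3 - 6*r^2*v - 19*r*v^2 + 24*v^3)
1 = 1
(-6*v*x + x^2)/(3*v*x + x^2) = (-6*v + x)/(3*v + x)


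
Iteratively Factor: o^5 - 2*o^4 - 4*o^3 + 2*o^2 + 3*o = (o + 1)*(o^4 - 3*o^3 - o^2 + 3*o) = (o + 1)^2*(o^3 - 4*o^2 + 3*o) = o*(o + 1)^2*(o^2 - 4*o + 3) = o*(o - 1)*(o + 1)^2*(o - 3)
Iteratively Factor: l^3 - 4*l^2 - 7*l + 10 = (l - 5)*(l^2 + l - 2) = (l - 5)*(l - 1)*(l + 2)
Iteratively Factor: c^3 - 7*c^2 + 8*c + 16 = (c - 4)*(c^2 - 3*c - 4) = (c - 4)^2*(c + 1)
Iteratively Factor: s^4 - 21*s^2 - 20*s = (s - 5)*(s^3 + 5*s^2 + 4*s) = s*(s - 5)*(s^2 + 5*s + 4) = s*(s - 5)*(s + 1)*(s + 4)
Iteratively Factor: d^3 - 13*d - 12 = (d + 1)*(d^2 - d - 12) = (d - 4)*(d + 1)*(d + 3)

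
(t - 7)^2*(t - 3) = t^3 - 17*t^2 + 91*t - 147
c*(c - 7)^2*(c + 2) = c^4 - 12*c^3 + 21*c^2 + 98*c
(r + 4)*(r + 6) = r^2 + 10*r + 24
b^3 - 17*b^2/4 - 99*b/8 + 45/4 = (b - 6)*(b - 3/4)*(b + 5/2)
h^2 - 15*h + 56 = (h - 8)*(h - 7)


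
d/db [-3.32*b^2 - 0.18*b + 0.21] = -6.64*b - 0.18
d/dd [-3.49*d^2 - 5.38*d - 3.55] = -6.98*d - 5.38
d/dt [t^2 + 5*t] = 2*t + 5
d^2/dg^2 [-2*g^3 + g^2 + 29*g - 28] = 2 - 12*g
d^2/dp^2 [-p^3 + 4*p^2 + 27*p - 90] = 8 - 6*p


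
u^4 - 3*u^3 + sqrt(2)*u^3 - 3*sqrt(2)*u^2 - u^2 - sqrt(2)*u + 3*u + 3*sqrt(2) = (u - 3)*(u - 1)*(u + 1)*(u + sqrt(2))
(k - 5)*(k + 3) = k^2 - 2*k - 15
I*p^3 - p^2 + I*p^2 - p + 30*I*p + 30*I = (p - 5*I)*(p + 6*I)*(I*p + I)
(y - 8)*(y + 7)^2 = y^3 + 6*y^2 - 63*y - 392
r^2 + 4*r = r*(r + 4)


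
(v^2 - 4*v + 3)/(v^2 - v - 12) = (-v^2 + 4*v - 3)/(-v^2 + v + 12)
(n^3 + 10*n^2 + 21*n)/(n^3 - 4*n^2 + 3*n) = (n^2 + 10*n + 21)/(n^2 - 4*n + 3)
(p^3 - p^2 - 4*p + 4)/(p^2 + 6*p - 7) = (p^2 - 4)/(p + 7)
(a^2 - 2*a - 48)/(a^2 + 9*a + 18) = (a - 8)/(a + 3)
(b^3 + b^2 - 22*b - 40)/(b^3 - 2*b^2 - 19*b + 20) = (b + 2)/(b - 1)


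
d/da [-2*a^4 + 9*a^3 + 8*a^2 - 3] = a*(-8*a^2 + 27*a + 16)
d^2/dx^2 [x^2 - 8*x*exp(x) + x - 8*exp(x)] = -8*x*exp(x) - 24*exp(x) + 2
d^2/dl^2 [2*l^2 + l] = 4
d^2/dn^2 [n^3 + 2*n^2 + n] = 6*n + 4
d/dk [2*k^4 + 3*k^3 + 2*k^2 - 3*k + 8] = 8*k^3 + 9*k^2 + 4*k - 3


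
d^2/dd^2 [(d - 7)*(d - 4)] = 2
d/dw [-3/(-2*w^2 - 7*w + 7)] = 3*(-4*w - 7)/(2*w^2 + 7*w - 7)^2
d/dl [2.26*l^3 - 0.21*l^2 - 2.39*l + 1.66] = 6.78*l^2 - 0.42*l - 2.39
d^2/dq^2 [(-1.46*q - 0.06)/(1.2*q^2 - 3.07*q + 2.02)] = (-(1.46*q + 0.06)*(2.4*q - 3.07)*(4.8*q - 6.14) + (10.512*q - 8.8204)*(1.2*q^2 - 3.07*q + 2.02))/(1.2*q^2 - 3.07*q + 2.02)^3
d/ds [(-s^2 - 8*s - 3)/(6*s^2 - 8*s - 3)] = 14*s*(4*s + 3)/(36*s^4 - 96*s^3 + 28*s^2 + 48*s + 9)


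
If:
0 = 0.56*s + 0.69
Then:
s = -1.23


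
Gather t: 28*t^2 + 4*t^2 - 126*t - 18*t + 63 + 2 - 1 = 32*t^2 - 144*t + 64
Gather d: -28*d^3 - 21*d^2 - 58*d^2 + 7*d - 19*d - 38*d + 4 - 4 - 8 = -28*d^3 - 79*d^2 - 50*d - 8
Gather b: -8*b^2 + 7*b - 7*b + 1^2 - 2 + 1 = -8*b^2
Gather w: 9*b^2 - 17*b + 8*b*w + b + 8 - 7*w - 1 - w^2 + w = 9*b^2 - 16*b - w^2 + w*(8*b - 6) + 7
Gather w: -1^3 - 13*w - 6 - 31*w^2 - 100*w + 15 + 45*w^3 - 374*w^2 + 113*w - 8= 45*w^3 - 405*w^2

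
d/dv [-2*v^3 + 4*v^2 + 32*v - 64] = -6*v^2 + 8*v + 32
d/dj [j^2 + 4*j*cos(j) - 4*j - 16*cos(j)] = -4*j*sin(j) + 2*j + 16*sin(j) + 4*cos(j) - 4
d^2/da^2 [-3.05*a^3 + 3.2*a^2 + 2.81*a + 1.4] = 6.4 - 18.3*a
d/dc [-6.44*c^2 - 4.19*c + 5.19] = -12.88*c - 4.19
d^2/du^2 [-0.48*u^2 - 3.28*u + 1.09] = -0.960000000000000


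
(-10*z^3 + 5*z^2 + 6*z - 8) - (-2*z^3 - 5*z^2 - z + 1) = -8*z^3 + 10*z^2 + 7*z - 9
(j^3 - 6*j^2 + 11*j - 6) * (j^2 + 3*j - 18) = j^5 - 3*j^4 - 25*j^3 + 135*j^2 - 216*j + 108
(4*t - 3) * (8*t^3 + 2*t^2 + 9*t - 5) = 32*t^4 - 16*t^3 + 30*t^2 - 47*t + 15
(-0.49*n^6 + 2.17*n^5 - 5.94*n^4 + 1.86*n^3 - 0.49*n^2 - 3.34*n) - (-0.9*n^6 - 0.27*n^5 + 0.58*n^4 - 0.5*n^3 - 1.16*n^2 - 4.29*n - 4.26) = 0.41*n^6 + 2.44*n^5 - 6.52*n^4 + 2.36*n^3 + 0.67*n^2 + 0.95*n + 4.26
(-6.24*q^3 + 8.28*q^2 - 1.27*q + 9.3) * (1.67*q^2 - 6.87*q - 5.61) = -10.4208*q^5 + 56.6964*q^4 - 23.9981*q^3 - 22.1949*q^2 - 56.7663*q - 52.173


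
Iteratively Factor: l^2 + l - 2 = (l - 1)*(l + 2)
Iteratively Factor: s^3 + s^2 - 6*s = (s + 3)*(s^2 - 2*s) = (s - 2)*(s + 3)*(s)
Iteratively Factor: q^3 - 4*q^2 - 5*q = (q)*(q^2 - 4*q - 5) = q*(q + 1)*(q - 5)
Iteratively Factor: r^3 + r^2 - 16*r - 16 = (r + 1)*(r^2 - 16) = (r + 1)*(r + 4)*(r - 4)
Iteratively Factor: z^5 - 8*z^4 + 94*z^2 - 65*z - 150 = (z + 3)*(z^4 - 11*z^3 + 33*z^2 - 5*z - 50) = (z - 5)*(z + 3)*(z^3 - 6*z^2 + 3*z + 10) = (z - 5)*(z - 2)*(z + 3)*(z^2 - 4*z - 5) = (z - 5)*(z - 2)*(z + 1)*(z + 3)*(z - 5)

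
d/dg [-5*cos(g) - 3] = 5*sin(g)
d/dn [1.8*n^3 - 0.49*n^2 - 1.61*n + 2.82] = 5.4*n^2 - 0.98*n - 1.61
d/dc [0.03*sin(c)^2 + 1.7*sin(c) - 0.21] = (0.06*sin(c) + 1.7)*cos(c)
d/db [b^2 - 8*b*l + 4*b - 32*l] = 2*b - 8*l + 4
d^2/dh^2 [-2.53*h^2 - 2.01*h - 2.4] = -5.06000000000000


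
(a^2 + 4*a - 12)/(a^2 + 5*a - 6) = (a - 2)/(a - 1)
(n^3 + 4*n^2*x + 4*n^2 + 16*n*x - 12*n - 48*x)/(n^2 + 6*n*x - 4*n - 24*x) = (n^3 + 4*n^2*x + 4*n^2 + 16*n*x - 12*n - 48*x)/(n^2 + 6*n*x - 4*n - 24*x)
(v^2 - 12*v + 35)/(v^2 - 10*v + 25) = (v - 7)/(v - 5)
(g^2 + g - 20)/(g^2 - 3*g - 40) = (g - 4)/(g - 8)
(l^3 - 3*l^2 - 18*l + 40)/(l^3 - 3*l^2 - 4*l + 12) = (l^2 - l - 20)/(l^2 - l - 6)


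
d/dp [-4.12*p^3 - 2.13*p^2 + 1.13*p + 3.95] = -12.36*p^2 - 4.26*p + 1.13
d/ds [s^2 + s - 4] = 2*s + 1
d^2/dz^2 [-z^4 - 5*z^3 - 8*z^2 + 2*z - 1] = -12*z^2 - 30*z - 16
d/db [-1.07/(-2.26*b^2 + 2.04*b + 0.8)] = (2.1828 - 4.8364*b)/(-2.26*b^2 + 2.04*b + 0.8)^2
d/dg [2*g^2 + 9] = 4*g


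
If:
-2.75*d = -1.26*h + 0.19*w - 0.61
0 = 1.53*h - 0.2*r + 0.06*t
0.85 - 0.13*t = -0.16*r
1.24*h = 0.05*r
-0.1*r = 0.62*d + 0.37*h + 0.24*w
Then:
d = 0.65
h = 0.25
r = 6.09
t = 14.03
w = -4.60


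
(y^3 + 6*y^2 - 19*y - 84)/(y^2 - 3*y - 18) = (y^2 + 3*y - 28)/(y - 6)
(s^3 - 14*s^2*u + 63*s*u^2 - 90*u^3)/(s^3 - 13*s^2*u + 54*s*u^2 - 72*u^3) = (s - 5*u)/(s - 4*u)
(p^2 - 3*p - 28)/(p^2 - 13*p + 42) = (p + 4)/(p - 6)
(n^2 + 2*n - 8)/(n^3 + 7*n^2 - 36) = (n + 4)/(n^2 + 9*n + 18)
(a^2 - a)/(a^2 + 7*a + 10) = a*(a - 1)/(a^2 + 7*a + 10)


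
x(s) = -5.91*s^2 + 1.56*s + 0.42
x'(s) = 1.56 - 11.82*s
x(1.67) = -13.46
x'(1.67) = -18.18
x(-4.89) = -148.53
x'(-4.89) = 59.36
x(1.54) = -11.19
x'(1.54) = -16.64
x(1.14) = -5.48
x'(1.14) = -11.91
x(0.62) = -0.88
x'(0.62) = -5.77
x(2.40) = -29.88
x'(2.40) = -26.81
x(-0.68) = -3.37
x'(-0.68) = 9.60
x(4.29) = -101.66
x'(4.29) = -49.15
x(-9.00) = -492.33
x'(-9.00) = 107.94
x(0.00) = 0.42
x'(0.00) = 1.56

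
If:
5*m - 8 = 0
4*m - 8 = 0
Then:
No Solution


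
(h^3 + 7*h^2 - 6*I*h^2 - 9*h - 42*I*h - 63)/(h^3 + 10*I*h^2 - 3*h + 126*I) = (h^2 + h*(7 - 3*I) - 21*I)/(h^2 + 13*I*h - 42)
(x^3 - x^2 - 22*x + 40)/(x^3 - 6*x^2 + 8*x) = (x + 5)/x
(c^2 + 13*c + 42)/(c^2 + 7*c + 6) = (c + 7)/(c + 1)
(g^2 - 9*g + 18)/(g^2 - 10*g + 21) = (g - 6)/(g - 7)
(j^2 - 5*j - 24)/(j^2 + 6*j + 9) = (j - 8)/(j + 3)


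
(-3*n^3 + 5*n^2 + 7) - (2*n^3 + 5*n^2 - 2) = 9 - 5*n^3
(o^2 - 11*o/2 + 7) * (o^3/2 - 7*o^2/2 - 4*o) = o^5/2 - 25*o^4/4 + 75*o^3/4 - 5*o^2/2 - 28*o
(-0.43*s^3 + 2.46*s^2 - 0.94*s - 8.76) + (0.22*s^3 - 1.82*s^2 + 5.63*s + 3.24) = -0.21*s^3 + 0.64*s^2 + 4.69*s - 5.52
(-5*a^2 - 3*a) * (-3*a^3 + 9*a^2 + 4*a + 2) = 15*a^5 - 36*a^4 - 47*a^3 - 22*a^2 - 6*a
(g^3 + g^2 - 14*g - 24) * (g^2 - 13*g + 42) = g^5 - 12*g^4 + 15*g^3 + 200*g^2 - 276*g - 1008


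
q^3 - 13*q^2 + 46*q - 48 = (q - 8)*(q - 3)*(q - 2)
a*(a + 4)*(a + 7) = a^3 + 11*a^2 + 28*a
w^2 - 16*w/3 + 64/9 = (w - 8/3)^2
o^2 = o^2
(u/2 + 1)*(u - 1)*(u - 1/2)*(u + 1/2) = u^4/2 + u^3/2 - 9*u^2/8 - u/8 + 1/4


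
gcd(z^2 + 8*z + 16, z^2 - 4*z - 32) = z + 4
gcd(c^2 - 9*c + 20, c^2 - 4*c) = c - 4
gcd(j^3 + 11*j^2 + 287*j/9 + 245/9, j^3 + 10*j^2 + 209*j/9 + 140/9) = j^2 + 26*j/3 + 35/3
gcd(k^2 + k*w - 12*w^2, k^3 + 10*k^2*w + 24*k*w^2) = k + 4*w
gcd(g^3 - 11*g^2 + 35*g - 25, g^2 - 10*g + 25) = g^2 - 10*g + 25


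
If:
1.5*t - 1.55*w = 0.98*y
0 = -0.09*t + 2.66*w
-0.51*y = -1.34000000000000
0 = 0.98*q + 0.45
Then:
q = -0.46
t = 1.78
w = 0.06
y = 2.63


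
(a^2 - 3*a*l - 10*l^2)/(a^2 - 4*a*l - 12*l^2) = (a - 5*l)/(a - 6*l)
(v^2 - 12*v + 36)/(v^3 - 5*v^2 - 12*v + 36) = (v - 6)/(v^2 + v - 6)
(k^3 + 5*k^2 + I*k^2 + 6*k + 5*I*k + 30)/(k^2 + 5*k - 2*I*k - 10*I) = k + 3*I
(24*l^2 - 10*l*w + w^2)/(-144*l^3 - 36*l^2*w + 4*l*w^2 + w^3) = (-4*l + w)/(24*l^2 + 10*l*w + w^2)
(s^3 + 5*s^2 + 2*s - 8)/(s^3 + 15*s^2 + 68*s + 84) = (s^2 + 3*s - 4)/(s^2 + 13*s + 42)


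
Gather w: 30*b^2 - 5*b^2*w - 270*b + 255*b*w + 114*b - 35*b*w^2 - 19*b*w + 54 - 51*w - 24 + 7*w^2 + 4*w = 30*b^2 - 156*b + w^2*(7 - 35*b) + w*(-5*b^2 + 236*b - 47) + 30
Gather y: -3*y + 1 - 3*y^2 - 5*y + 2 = -3*y^2 - 8*y + 3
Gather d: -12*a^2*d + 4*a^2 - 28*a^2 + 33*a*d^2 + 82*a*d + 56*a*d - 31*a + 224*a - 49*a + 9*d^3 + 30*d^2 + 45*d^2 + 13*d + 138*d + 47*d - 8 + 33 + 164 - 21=-24*a^2 + 144*a + 9*d^3 + d^2*(33*a + 75) + d*(-12*a^2 + 138*a + 198) + 168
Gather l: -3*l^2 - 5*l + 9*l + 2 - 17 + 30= -3*l^2 + 4*l + 15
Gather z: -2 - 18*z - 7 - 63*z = -81*z - 9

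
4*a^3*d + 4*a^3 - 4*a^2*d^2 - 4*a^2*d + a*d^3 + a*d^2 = (-2*a + d)^2*(a*d + a)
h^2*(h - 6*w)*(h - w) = h^4 - 7*h^3*w + 6*h^2*w^2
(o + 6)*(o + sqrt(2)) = o^2 + sqrt(2)*o + 6*o + 6*sqrt(2)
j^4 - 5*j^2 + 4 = (j - 2)*(j - 1)*(j + 1)*(j + 2)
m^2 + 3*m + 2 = (m + 1)*(m + 2)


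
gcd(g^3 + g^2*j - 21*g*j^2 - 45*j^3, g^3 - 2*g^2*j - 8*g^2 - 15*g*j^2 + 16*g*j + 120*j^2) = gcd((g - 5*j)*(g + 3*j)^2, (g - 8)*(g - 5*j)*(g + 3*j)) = g^2 - 2*g*j - 15*j^2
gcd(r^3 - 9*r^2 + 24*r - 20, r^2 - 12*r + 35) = r - 5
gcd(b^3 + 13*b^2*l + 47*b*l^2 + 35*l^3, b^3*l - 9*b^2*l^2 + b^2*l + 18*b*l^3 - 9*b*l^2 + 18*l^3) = 1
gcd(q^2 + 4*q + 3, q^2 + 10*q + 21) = q + 3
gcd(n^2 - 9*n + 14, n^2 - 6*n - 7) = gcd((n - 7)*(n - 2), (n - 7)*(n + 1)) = n - 7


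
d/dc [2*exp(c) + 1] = 2*exp(c)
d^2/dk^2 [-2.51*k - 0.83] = 0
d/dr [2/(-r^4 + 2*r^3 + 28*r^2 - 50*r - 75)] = 4*(2*r^3 - 3*r^2 - 28*r + 25)/(r^4 - 2*r^3 - 28*r^2 + 50*r + 75)^2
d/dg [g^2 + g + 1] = 2*g + 1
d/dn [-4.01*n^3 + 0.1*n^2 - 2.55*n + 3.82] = -12.03*n^2 + 0.2*n - 2.55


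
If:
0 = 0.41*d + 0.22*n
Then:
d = -0.536585365853659*n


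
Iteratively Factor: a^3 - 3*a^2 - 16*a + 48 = (a - 4)*(a^2 + a - 12) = (a - 4)*(a + 4)*(a - 3)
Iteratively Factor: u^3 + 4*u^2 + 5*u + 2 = (u + 2)*(u^2 + 2*u + 1) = (u + 1)*(u + 2)*(u + 1)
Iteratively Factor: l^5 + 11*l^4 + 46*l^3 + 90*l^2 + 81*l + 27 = (l + 3)*(l^4 + 8*l^3 + 22*l^2 + 24*l + 9) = (l + 3)^2*(l^3 + 5*l^2 + 7*l + 3) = (l + 1)*(l + 3)^2*(l^2 + 4*l + 3) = (l + 1)*(l + 3)^3*(l + 1)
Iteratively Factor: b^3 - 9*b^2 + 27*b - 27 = (b - 3)*(b^2 - 6*b + 9) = (b - 3)^2*(b - 3)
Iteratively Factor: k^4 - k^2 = (k)*(k^3 - k) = k*(k + 1)*(k^2 - k) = k^2*(k + 1)*(k - 1)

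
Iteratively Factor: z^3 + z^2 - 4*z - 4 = (z + 2)*(z^2 - z - 2) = (z + 1)*(z + 2)*(z - 2)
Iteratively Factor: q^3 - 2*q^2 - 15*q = (q - 5)*(q^2 + 3*q) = q*(q - 5)*(q + 3)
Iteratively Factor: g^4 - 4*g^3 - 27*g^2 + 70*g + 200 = (g - 5)*(g^3 + g^2 - 22*g - 40) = (g - 5)^2*(g^2 + 6*g + 8) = (g - 5)^2*(g + 4)*(g + 2)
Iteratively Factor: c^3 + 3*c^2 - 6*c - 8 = (c + 1)*(c^2 + 2*c - 8) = (c - 2)*(c + 1)*(c + 4)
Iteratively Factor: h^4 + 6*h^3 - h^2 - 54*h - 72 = (h - 3)*(h^3 + 9*h^2 + 26*h + 24) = (h - 3)*(h + 4)*(h^2 + 5*h + 6) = (h - 3)*(h + 3)*(h + 4)*(h + 2)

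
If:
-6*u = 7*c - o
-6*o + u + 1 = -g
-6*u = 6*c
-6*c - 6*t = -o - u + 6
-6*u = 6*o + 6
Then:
No Solution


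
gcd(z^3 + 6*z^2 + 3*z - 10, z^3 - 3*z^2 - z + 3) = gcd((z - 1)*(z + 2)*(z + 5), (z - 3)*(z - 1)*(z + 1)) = z - 1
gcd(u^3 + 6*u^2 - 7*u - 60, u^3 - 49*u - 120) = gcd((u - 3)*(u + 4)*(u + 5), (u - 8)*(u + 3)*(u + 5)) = u + 5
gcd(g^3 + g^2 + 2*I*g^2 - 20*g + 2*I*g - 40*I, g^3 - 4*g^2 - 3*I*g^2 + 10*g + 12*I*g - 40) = g^2 + g*(-4 + 2*I) - 8*I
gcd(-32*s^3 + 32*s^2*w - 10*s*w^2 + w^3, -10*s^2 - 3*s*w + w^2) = 1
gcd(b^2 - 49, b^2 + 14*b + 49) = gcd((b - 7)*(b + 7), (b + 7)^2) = b + 7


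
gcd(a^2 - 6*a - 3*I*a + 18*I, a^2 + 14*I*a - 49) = 1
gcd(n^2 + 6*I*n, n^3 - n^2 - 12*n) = n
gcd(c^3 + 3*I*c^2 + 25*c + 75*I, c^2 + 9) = c + 3*I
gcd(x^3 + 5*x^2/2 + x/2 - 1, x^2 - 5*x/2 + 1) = x - 1/2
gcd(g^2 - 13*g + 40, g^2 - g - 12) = 1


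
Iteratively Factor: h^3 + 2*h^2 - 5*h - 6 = (h + 1)*(h^2 + h - 6) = (h - 2)*(h + 1)*(h + 3)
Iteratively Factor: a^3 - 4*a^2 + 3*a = (a)*(a^2 - 4*a + 3) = a*(a - 1)*(a - 3)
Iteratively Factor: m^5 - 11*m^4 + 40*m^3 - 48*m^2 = (m)*(m^4 - 11*m^3 + 40*m^2 - 48*m) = m*(m - 4)*(m^3 - 7*m^2 + 12*m) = m*(m - 4)^2*(m^2 - 3*m) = m^2*(m - 4)^2*(m - 3)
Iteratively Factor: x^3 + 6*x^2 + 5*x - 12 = (x + 3)*(x^2 + 3*x - 4) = (x - 1)*(x + 3)*(x + 4)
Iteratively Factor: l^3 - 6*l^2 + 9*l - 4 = (l - 1)*(l^2 - 5*l + 4) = (l - 1)^2*(l - 4)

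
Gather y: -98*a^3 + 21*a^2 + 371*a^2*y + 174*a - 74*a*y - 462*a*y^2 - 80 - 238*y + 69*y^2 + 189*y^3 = -98*a^3 + 21*a^2 + 174*a + 189*y^3 + y^2*(69 - 462*a) + y*(371*a^2 - 74*a - 238) - 80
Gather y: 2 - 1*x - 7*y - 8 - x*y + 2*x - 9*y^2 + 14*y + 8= x - 9*y^2 + y*(7 - x) + 2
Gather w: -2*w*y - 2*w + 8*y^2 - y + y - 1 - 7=w*(-2*y - 2) + 8*y^2 - 8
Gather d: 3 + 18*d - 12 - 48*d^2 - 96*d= -48*d^2 - 78*d - 9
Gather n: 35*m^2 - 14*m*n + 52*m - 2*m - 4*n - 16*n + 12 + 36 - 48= 35*m^2 + 50*m + n*(-14*m - 20)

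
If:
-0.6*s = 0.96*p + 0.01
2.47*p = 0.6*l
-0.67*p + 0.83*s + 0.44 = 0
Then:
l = 0.88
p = 0.21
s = -0.36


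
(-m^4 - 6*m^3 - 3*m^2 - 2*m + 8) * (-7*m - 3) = 7*m^5 + 45*m^4 + 39*m^3 + 23*m^2 - 50*m - 24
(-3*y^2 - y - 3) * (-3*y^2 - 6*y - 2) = 9*y^4 + 21*y^3 + 21*y^2 + 20*y + 6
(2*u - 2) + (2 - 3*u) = -u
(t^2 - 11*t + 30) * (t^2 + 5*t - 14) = t^4 - 6*t^3 - 39*t^2 + 304*t - 420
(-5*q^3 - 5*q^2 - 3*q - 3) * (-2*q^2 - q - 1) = 10*q^5 + 15*q^4 + 16*q^3 + 14*q^2 + 6*q + 3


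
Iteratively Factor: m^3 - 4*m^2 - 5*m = (m + 1)*(m^2 - 5*m) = (m - 5)*(m + 1)*(m)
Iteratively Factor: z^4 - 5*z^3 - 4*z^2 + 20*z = (z - 2)*(z^3 - 3*z^2 - 10*z) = (z - 2)*(z + 2)*(z^2 - 5*z) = (z - 5)*(z - 2)*(z + 2)*(z)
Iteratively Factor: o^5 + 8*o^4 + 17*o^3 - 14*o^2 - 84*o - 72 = (o + 2)*(o^4 + 6*o^3 + 5*o^2 - 24*o - 36) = (o - 2)*(o + 2)*(o^3 + 8*o^2 + 21*o + 18) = (o - 2)*(o + 2)*(o + 3)*(o^2 + 5*o + 6) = (o - 2)*(o + 2)^2*(o + 3)*(o + 3)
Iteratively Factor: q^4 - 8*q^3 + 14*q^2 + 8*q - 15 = (q - 3)*(q^3 - 5*q^2 - q + 5) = (q - 3)*(q + 1)*(q^2 - 6*q + 5) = (q - 5)*(q - 3)*(q + 1)*(q - 1)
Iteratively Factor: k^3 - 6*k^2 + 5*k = (k - 5)*(k^2 - k) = (k - 5)*(k - 1)*(k)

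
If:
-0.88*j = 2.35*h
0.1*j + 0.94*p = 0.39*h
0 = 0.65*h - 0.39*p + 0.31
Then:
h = -0.82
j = 2.19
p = -0.57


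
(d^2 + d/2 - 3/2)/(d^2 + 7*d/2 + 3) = (d - 1)/(d + 2)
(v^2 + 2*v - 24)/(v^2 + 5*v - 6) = (v - 4)/(v - 1)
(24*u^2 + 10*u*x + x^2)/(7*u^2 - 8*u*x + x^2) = (24*u^2 + 10*u*x + x^2)/(7*u^2 - 8*u*x + x^2)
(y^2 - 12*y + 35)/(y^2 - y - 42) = (y - 5)/(y + 6)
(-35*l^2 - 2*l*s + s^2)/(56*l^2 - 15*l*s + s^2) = (5*l + s)/(-8*l + s)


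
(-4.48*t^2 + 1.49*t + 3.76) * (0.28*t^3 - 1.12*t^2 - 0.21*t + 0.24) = -1.2544*t^5 + 5.4348*t^4 + 0.3248*t^3 - 5.5993*t^2 - 0.432*t + 0.9024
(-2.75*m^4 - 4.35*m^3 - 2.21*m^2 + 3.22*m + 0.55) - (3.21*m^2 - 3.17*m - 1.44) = -2.75*m^4 - 4.35*m^3 - 5.42*m^2 + 6.39*m + 1.99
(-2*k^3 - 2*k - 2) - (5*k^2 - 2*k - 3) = -2*k^3 - 5*k^2 + 1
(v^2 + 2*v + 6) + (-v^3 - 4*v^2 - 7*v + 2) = -v^3 - 3*v^2 - 5*v + 8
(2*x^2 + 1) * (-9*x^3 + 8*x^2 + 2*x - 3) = -18*x^5 + 16*x^4 - 5*x^3 + 2*x^2 + 2*x - 3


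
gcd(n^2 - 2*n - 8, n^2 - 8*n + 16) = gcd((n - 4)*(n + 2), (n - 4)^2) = n - 4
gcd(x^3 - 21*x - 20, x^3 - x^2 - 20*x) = x^2 - x - 20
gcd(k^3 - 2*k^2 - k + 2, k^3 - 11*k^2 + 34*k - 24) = k - 1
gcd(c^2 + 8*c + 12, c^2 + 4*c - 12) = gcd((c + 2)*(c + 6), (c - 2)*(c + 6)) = c + 6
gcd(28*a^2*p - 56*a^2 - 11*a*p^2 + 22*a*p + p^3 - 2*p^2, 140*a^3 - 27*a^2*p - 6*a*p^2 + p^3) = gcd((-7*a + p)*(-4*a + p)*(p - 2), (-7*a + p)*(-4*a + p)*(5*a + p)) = 28*a^2 - 11*a*p + p^2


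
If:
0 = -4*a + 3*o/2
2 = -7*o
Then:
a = -3/28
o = -2/7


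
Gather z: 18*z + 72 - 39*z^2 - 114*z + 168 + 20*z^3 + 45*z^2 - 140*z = 20*z^3 + 6*z^2 - 236*z + 240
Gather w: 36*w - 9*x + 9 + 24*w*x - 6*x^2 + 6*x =w*(24*x + 36) - 6*x^2 - 3*x + 9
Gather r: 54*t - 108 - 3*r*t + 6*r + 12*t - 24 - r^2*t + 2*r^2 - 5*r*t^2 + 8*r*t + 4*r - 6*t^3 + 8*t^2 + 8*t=r^2*(2 - t) + r*(-5*t^2 + 5*t + 10) - 6*t^3 + 8*t^2 + 74*t - 132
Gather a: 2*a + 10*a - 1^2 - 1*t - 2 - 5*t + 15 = 12*a - 6*t + 12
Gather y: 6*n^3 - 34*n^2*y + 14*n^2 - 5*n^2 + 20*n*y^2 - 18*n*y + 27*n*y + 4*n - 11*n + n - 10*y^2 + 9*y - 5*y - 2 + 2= 6*n^3 + 9*n^2 - 6*n + y^2*(20*n - 10) + y*(-34*n^2 + 9*n + 4)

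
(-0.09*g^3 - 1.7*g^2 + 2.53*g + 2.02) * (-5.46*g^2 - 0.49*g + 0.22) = 0.4914*g^5 + 9.3261*g^4 - 13.0006*g^3 - 12.6429*g^2 - 0.4332*g + 0.4444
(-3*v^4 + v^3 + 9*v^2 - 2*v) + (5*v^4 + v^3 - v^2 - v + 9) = 2*v^4 + 2*v^3 + 8*v^2 - 3*v + 9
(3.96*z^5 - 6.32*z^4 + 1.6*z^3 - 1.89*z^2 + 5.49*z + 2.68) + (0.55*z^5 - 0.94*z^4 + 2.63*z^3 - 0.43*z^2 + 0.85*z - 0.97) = 4.51*z^5 - 7.26*z^4 + 4.23*z^3 - 2.32*z^2 + 6.34*z + 1.71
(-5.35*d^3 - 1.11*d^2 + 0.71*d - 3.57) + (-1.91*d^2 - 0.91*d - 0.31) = -5.35*d^3 - 3.02*d^2 - 0.2*d - 3.88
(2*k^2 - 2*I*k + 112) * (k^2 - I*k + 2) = 2*k^4 - 4*I*k^3 + 114*k^2 - 116*I*k + 224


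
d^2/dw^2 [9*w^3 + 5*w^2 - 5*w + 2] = 54*w + 10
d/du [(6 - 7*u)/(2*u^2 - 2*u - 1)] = (14*u^2 - 24*u + 19)/(4*u^4 - 8*u^3 + 4*u + 1)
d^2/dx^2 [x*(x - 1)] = 2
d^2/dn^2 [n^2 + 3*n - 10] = 2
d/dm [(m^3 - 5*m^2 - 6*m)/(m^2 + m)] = 1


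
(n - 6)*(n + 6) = n^2 - 36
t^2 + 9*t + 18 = (t + 3)*(t + 6)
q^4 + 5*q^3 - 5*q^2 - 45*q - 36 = (q - 3)*(q + 1)*(q + 3)*(q + 4)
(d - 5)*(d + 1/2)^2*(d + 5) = d^4 + d^3 - 99*d^2/4 - 25*d - 25/4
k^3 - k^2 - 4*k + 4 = (k - 2)*(k - 1)*(k + 2)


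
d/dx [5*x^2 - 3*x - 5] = 10*x - 3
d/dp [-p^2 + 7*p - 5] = 7 - 2*p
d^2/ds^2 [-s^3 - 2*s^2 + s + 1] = -6*s - 4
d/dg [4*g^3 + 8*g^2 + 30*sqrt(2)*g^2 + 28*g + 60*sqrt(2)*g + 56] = 12*g^2 + 16*g + 60*sqrt(2)*g + 28 + 60*sqrt(2)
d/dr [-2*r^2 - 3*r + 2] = -4*r - 3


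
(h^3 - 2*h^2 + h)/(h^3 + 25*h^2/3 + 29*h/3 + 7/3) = 3*h*(h^2 - 2*h + 1)/(3*h^3 + 25*h^2 + 29*h + 7)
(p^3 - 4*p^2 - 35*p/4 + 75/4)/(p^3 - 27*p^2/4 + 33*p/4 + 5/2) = (4*p^2 + 4*p - 15)/(4*p^2 - 7*p - 2)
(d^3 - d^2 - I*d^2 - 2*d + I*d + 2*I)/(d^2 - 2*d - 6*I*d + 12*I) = (d^2 + d*(1 - I) - I)/(d - 6*I)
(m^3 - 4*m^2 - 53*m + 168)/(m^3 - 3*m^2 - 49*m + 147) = (m - 8)/(m - 7)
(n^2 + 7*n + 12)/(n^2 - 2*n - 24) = (n + 3)/(n - 6)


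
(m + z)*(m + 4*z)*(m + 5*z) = m^3 + 10*m^2*z + 29*m*z^2 + 20*z^3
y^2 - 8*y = y*(y - 8)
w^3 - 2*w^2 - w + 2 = (w - 2)*(w - 1)*(w + 1)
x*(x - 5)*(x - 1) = x^3 - 6*x^2 + 5*x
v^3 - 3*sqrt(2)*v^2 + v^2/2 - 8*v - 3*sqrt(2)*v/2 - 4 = (v + 1/2)*(v - 4*sqrt(2))*(v + sqrt(2))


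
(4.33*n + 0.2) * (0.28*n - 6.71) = 1.2124*n^2 - 28.9983*n - 1.342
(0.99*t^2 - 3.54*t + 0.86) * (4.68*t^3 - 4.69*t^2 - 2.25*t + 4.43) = 4.6332*t^5 - 21.2103*t^4 + 18.3999*t^3 + 8.3173*t^2 - 17.6172*t + 3.8098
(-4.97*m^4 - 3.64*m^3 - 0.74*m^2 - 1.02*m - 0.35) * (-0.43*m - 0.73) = 2.1371*m^5 + 5.1933*m^4 + 2.9754*m^3 + 0.9788*m^2 + 0.8951*m + 0.2555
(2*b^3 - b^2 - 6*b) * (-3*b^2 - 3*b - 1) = -6*b^5 - 3*b^4 + 19*b^3 + 19*b^2 + 6*b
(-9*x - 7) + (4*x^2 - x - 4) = 4*x^2 - 10*x - 11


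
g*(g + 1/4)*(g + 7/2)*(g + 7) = g^4 + 43*g^3/4 + 217*g^2/8 + 49*g/8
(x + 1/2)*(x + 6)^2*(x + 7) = x^4 + 39*x^3/2 + 259*x^2/2 + 312*x + 126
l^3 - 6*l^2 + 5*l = l*(l - 5)*(l - 1)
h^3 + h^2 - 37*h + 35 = (h - 5)*(h - 1)*(h + 7)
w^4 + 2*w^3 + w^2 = w^2*(w + 1)^2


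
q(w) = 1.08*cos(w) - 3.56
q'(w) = -1.08*sin(w)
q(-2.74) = -4.55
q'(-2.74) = 0.42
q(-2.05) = -4.06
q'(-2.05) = 0.96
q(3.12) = -4.64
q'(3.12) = -0.02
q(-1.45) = -3.43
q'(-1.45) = 1.07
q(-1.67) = -3.67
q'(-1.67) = 1.07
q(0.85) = -2.85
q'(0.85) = -0.81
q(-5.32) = -2.94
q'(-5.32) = -0.89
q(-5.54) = -2.76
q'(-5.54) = -0.73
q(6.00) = -2.52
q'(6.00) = 0.30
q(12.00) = -2.65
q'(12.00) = 0.58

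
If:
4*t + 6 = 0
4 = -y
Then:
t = -3/2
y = -4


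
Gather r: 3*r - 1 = 3*r - 1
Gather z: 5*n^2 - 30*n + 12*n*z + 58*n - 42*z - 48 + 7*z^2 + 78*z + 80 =5*n^2 + 28*n + 7*z^2 + z*(12*n + 36) + 32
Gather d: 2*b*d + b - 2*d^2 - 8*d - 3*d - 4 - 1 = b - 2*d^2 + d*(2*b - 11) - 5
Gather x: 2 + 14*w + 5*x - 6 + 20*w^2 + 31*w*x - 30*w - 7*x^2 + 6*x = 20*w^2 - 16*w - 7*x^2 + x*(31*w + 11) - 4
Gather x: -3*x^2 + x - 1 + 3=-3*x^2 + x + 2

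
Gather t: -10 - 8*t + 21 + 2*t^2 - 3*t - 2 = 2*t^2 - 11*t + 9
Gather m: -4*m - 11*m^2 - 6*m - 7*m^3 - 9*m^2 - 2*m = -7*m^3 - 20*m^2 - 12*m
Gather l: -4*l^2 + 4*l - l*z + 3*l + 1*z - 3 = -4*l^2 + l*(7 - z) + z - 3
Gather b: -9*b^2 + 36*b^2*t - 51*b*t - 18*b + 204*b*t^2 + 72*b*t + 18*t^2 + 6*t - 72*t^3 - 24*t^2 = b^2*(36*t - 9) + b*(204*t^2 + 21*t - 18) - 72*t^3 - 6*t^2 + 6*t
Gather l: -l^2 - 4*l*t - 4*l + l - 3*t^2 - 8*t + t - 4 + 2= -l^2 + l*(-4*t - 3) - 3*t^2 - 7*t - 2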